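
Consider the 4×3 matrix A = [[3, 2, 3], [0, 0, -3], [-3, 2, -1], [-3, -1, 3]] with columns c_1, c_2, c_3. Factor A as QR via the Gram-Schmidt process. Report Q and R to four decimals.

Q = [[0.5774, 0.5661, 0.4831], [0.0000, 0.0000, -0.5709], [-0.5774, 0.7926, -0.1610], [-0.5774, -0.2265, 0.6441]], R = [[5.1962, 0.5774, 0.5774], [0.0000, 2.9439, 0.2265], [0.0000, 0.0000, 5.2550]]

e_1 = c_1/‖c_1‖ = (3, 0, -3, -3)/5.1962 = (0.5774, 0.0000, -0.5774, -0.5774).
r_{12} = e_1·c_2 = 0.5774.
u_2 = c_2 − 0.5774·e_1 = (1.6667, 0.0000, 2.3333, -0.6667).
‖u_2‖ = 2.9439, so e_2 = (0.5661, 0.0000, 0.7926, -0.2265).
r_{13} = e_1·c_3 = 0.5774; r_{23} = e_2·c_3 = 0.2265.
u_3 = c_3 − 0.5774·e_1 − 0.2265·e_2 = (2.5385, -3.0000, -0.8462, 3.3846).
‖u_3‖ = 5.2550, so e_3 = (0.4831, -0.5709, -0.1610, 0.6441).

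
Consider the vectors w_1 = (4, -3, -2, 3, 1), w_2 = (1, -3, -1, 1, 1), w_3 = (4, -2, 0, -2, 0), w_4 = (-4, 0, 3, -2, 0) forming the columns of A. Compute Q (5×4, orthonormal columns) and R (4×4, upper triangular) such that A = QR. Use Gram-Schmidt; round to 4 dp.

w_1 = (4, -3, -2, 3, 1); ‖w_1‖ = 6.2450, so e_1 = (0.6405, -0.4804, -0.3203, 0.4804, 0.1601).
e_1·w_2 = 0.6405·1 + (-0.4804)·(-3) + (-0.3203)·(-1) + 0.4804·1 + 0.1601·1 = 3.0424.
u_2 = w_2 − 3.0424·e_1 = (-0.9487, -1.5385, -0.0256, -0.4615, 0.5128).
‖u_2‖ = 1.9348, so e_2 = (-0.4903, -0.7951, -0.0133, -0.2385, 0.2650).
e_1·w_3 = 0.6405·4 + (-0.4804)·(-2) + (-0.3203)·0 + 0.4804·(-2) + 0.1601·0 = 2.5621; e_2·w_3 = (-0.4903)·4 + (-0.7951)·(-2) + (-0.0133)·0 + (-0.2385)·(-2) + 0.2650·0 = 0.1060.
u_3 = w_3 − 2.5621·e_1 − 0.1060·e_2 = (2.4110, -0.6849, 0.8219, -3.2055, -0.4384).
‖u_3‖ = 4.1743, so e_3 = (0.5776, -0.1641, 0.1969, -0.7679, -0.1050).
e_1·w_4 = 0.6405·(-4) + (-0.4804)·0 + (-0.3203)·3 + 0.4804·(-2) + 0.1601·0 = -4.4836; e_2·w_4 = (-0.4903)·(-4) + (-0.7951)·0 + (-0.0133)·3 + (-0.2385)·(-2) + 0.2650·0 = 2.3987; e_3·w_4 = 0.5776·(-4) + (-0.1641)·0 + 0.1969·3 + (-0.7679)·(-2) + (-0.1050)·0 = -0.1838.
u_4 = w_4 + 4.4836·e_1 − 2.3987·e_2 + 0.1838·e_3 = (0.1541, -0.2767, 1.6321, 0.5849, 0.0629).
‖u_4‖ = 1.7635, so e_4 = (0.0874, -0.1569, 0.9255, 0.3317, 0.0357).

Q = [[0.6405, -0.4903, 0.5776, 0.0874], [-0.4804, -0.7951, -0.1641, -0.1569], [-0.3203, -0.0133, 0.1969, 0.9255], [0.4804, -0.2385, -0.7679, 0.3317], [0.1601, 0.2650, -0.1050, 0.0357]], R = [[6.2450, 3.0424, 2.5621, -4.4836], [0.0000, 1.9348, 0.1060, 2.3987], [0.0000, 0.0000, 4.1743, -0.1838], [0.0000, 0.0000, 0.0000, 1.7635]]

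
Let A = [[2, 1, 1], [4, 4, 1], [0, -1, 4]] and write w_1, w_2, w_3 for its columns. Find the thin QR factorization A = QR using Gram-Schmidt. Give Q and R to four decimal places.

Q = [[0.4472, -0.5963, -0.6667], [0.8944, 0.2981, 0.3333], [0.0000, -0.7454, 0.6667]], R = [[4.4721, 4.0249, 1.3416], [0.0000, 1.3416, -3.2796], [0.0000, 0.0000, 2.3333]]

w_1 = (2, 4, 0); ‖w_1‖ = 4.4721, so e_1 = (0.4472, 0.8944, 0.0000).
e_1·w_2 = 0.4472·1 + 0.8944·4 + 0.0000·(-1) = 4.0249.
u_2 = w_2 − 4.0249·e_1 = (-0.8000, 0.4000, -1.0000).
‖u_2‖ = 1.3416, so e_2 = (-0.5963, 0.2981, -0.7454).
e_1·w_3 = 0.4472·1 + 0.8944·1 + 0.0000·4 = 1.3416; e_2·w_3 = (-0.5963)·1 + 0.2981·1 + (-0.7454)·4 = -3.2796.
u_3 = w_3 − 1.3416·e_1 + 3.2796·e_2 = (-1.5556, 0.7778, 1.5556).
‖u_3‖ = 2.3333, so e_3 = (-0.6667, 0.3333, 0.6667).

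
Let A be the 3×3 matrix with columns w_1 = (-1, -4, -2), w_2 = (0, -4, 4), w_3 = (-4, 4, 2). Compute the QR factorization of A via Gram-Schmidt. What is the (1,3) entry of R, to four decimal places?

w_1 = (-1, -4, -2); ‖w_1‖ = 4.5826, so q_1 = (-0.2182, -0.8729, -0.4364).
r_{13} = q_1·w_3 = -3.4915.

r_{13} = -3.4915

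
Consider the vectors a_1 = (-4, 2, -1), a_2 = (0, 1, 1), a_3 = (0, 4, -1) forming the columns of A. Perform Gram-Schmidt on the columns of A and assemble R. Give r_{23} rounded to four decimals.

r_{23} = 1.8403

q_1 = a_1/‖a_1‖ = (-4, 2, -1)/4.5826 = (-0.8729, 0.4364, -0.2182).
r_{12} = q_1·a_2 = 0.2182.
u_2 = a_2 − 0.2182·q_1 = (0.1905, 0.9048, 1.0476).
‖u_2‖ = 1.3973, so q_2 = (0.1363, 0.6475, 0.7498).
r_{23} = q_2·a_3 = 1.8403.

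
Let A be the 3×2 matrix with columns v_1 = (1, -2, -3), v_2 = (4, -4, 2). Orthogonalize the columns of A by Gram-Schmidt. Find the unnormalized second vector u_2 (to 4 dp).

q_1 = v_1/‖v_1‖ = (1, -2, -3)/3.7417 = (0.2673, -0.5345, -0.8018).
r_{12} = q_1·v_2 = 1.6036.
u_2 = v_2 − 1.6036·q_1 = (3.5714, -3.1429, 3.2857).

u_2 = (3.5714, -3.1429, 3.2857)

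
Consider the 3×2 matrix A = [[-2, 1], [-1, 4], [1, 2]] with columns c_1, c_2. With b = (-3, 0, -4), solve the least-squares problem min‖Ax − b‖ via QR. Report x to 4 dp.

x = (-0.0182, -0.5273)

c_1 = (-2, -1, 1); ‖c_1‖ = 2.4495, so e_1 = (-0.8165, -0.4082, 0.4082).
e_1·c_2 = (-0.8165)·1 + (-0.4082)·4 + 0.4082·2 = -1.6330.
u_2 = c_2 + 1.6330·e_1 = (-0.3333, 3.3333, 2.6667).
‖u_2‖ = 4.2817, so e_2 = (-0.0778, 0.7785, 0.6228).
Qᵀb = (0.8165, -2.2576).
Back-substitute: x_2 = -2.2576/4.2817 = -0.5273.
x_1 = (0.8165 + 1.6330·(-0.5273))/2.4495 = -0.0182.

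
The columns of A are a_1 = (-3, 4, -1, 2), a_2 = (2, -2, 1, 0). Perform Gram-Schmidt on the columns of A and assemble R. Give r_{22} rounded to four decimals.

r_{22} = 1.2247

a_1 = (-3, 4, -1, 2); ‖a_1‖ = 5.4772, so e_1 = (-0.5477, 0.7303, -0.1826, 0.3651).
e_1·a_2 = (-0.5477)·2 + 0.7303·(-2) + (-0.1826)·1 + 0.3651·0 = -2.7386.
u_2 = a_2 + 2.7386·e_1 = (0.5000, 0.0000, 0.5000, 1.0000).
r_{22} = ‖u_2‖ = 1.2247.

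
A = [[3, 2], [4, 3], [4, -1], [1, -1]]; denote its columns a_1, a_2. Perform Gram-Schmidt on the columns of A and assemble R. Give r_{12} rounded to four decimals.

e_1 = a_1/‖a_1‖ = (3, 4, 4, 1)/6.4807 = (0.4629, 0.6172, 0.6172, 0.1543).
r_{12} = e_1·a_2 = 2.0059.

r_{12} = 2.0059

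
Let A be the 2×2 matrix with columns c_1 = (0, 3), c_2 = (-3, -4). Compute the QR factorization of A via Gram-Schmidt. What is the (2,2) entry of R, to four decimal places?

r_{22} = 3.0000

c_1 = (0, 3); ‖c_1‖ = 3.0000, so q_1 = (0.0000, 1.0000).
q_1·c_2 = 0.0000·(-3) + 1.0000·(-4) = -4.0000.
u_2 = c_2 + 4.0000·q_1 = (-3.0000, 0.0000).
r_{22} = ‖u_2‖ = 3.0000.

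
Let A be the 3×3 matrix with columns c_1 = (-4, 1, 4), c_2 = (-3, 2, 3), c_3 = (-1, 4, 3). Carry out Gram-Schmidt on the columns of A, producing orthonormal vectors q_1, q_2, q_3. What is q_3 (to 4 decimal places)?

q_3 = (0.7071, 0.0000, 0.7071)

c_1 = (-4, 1, 4); ‖c_1‖ = 5.7446, so q_1 = (-0.6963, 0.1741, 0.6963).
q_1·c_2 = (-0.6963)·(-3) + 0.1741·2 + 0.6963·3 = 4.5260.
u_2 = c_2 − 4.5260·q_1 = (0.1515, 1.2121, -0.1515).
‖u_2‖ = 1.2309, so q_2 = (0.1231, 0.9847, -0.1231).
q_1·c_3 = (-0.6963)·(-1) + 0.1741·4 + 0.6963·3 = 3.4816; q_2·c_3 = 0.1231·(-1) + 0.9847·4 + (-0.1231)·3 = 3.4466.
u_3 = c_3 − 3.4816·q_1 − 3.4466·q_2 = (1.0000, 0.0000, 1.0000).
‖u_3‖ = 1.4142, so q_3 = (0.7071, 0.0000, 0.7071).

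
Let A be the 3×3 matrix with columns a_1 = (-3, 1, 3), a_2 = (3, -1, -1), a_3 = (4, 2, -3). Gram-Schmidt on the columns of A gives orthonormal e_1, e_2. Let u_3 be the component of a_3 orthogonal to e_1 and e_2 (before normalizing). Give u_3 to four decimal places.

u_3 = (1.0000, 3.0000, 0.0000)

a_1 = (-3, 1, 3); ‖a_1‖ = 4.3589, so e_1 = (-0.6882, 0.2294, 0.6882).
e_1·a_2 = (-0.6882)·3 + 0.2294·(-1) + 0.6882·(-1) = -2.9824.
u_2 = a_2 + 2.9824·e_1 = (0.9474, -0.3158, 1.0526).
‖u_2‖ = 1.4510, so e_2 = (0.6529, -0.2176, 0.7255).
e_1·a_3 = (-0.6882)·4 + 0.2294·2 + 0.6882·(-3) = -4.3589; e_2·a_3 = 0.6529·4 + (-0.2176)·2 + 0.7255·(-3) = 0.0000.
u_3 = a_3 + 4.3589·e_1 − 0.0000·e_2 = (1.0000, 3.0000, 0.0000).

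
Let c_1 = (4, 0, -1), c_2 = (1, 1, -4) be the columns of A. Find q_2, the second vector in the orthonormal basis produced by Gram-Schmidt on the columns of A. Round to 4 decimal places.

q_1 = c_1/‖c_1‖ = (4, 0, -1)/4.1231 = (0.9701, 0.0000, -0.2425).
r_{12} = q_1·c_2 = 1.9403.
u_2 = c_2 − 1.9403·q_1 = (-0.8824, 1.0000, -3.5294).
‖u_2‖ = 3.7730, so q_2 = (-0.2339, 0.2650, -0.9354).

q_2 = (-0.2339, 0.2650, -0.9354)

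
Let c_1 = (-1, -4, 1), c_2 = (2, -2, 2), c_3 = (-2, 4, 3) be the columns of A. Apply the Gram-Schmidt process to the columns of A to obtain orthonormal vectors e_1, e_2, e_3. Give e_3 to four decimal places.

c_1 = (-1, -4, 1); ‖c_1‖ = 4.2426, so e_1 = (-0.2357, -0.9428, 0.2357).
e_1·c_2 = (-0.2357)·2 + (-0.9428)·(-2) + 0.2357·2 = 1.8856.
u_2 = c_2 − 1.8856·e_1 = (2.4444, -0.2222, 1.5556).
‖u_2‖ = 2.9059, so e_2 = (0.8412, -0.0765, 0.5353).
e_1·c_3 = (-0.2357)·(-2) + (-0.9428)·4 + 0.2357·3 = -2.5927; e_2·c_3 = 0.8412·(-2) + (-0.0765)·4 + 0.5353·3 = -0.3824.
u_3 = c_3 + 2.5927·e_1 + 0.3824·e_2 = (-2.2895, 1.5263, 3.8158).
‖u_3‖ = 4.7044, so e_3 = (-0.4867, 0.3244, 0.8111).

e_3 = (-0.4867, 0.3244, 0.8111)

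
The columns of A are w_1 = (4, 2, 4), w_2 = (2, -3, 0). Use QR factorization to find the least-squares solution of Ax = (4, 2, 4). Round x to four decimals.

w_1 = (4, 2, 4); ‖w_1‖ = 6.0000, so q_1 = (0.6667, 0.3333, 0.6667).
q_1·w_2 = 0.6667·2 + 0.3333·(-3) + 0.6667·0 = 0.3333.
u_2 = w_2 − 0.3333·q_1 = (1.7778, -3.1111, -0.2222).
‖u_2‖ = 3.5901, so q_2 = (0.4952, -0.8666, -0.0619).
Qᵀb = (6.0000, 0.0000).
Back-substitute: x_2 = 0.0000/3.5901 = 0.0000.
x_1 = (6.0000 − 0.3333·0.0000)/6.0000 = 1.0000.

x = (1.0000, 0.0000)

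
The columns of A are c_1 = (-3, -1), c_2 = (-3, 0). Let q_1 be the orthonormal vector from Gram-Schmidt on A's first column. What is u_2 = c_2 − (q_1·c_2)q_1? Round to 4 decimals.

u_2 = (-0.3000, 0.9000)

c_1 = (-3, -1); ‖c_1‖ = 3.1623, so q_1 = (-0.9487, -0.3162).
q_1·c_2 = (-0.9487)·(-3) + (-0.3162)·0 = 2.8460.
u_2 = c_2 − 2.8460·q_1 = (-0.3000, 0.9000).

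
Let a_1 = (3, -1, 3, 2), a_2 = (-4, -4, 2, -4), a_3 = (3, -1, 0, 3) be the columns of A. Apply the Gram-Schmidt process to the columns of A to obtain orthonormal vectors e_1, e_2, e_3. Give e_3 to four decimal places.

e_1 = a_1/‖a_1‖ = (3, -1, 3, 2)/4.7958 = (0.6255, -0.2085, 0.6255, 0.4170).
r_{12} = e_1·a_2 = -2.0851.
u_2 = a_2 + 2.0851·e_1 = (-2.6957, -4.4348, 3.3043, -3.1304).
‖u_2‖ = 6.9031, so e_2 = (-0.3905, -0.6424, 0.4787, -0.4535).
r_{13} = e_1·a_3 = 3.3362; r_{23} = e_2·a_3 = -1.8895.
u_3 = a_3 − 3.3362·e_1 + 1.8895·e_2 = (0.1752, -1.5182, -1.1825, 0.7518).
‖u_3‖ = 2.0735, so e_3 = (0.0845, -0.7322, -0.5703, 0.3626).

e_3 = (0.0845, -0.7322, -0.5703, 0.3626)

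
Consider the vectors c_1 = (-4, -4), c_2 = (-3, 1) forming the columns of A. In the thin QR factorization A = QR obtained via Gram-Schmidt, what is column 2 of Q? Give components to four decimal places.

q_1 = c_1/‖c_1‖ = (-4, -4)/5.6569 = (-0.7071, -0.7071).
r_{12} = q_1·c_2 = 1.4142.
u_2 = c_2 − 1.4142·q_1 = (-2.0000, 2.0000).
‖u_2‖ = 2.8284, so q_2 = (-0.7071, 0.7071).

q_2 = (-0.7071, 0.7071)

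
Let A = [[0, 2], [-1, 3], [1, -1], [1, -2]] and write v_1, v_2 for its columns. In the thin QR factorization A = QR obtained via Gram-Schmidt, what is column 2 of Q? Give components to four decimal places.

e_2 = (0.8165, 0.4082, 0.4082, 0.0000)

e_1 = v_1/‖v_1‖ = (0, -1, 1, 1)/1.7321 = (0.0000, -0.5774, 0.5774, 0.5774).
r_{12} = e_1·v_2 = -3.4641.
u_2 = v_2 + 3.4641·e_1 = (2.0000, 1.0000, 1.0000, 0.0000).
‖u_2‖ = 2.4495, so e_2 = (0.8165, 0.4082, 0.4082, 0.0000).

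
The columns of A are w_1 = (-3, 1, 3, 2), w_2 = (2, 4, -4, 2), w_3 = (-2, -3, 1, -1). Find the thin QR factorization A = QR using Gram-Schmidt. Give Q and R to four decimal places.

Q = [[-0.6255, 0.1165, -0.6483], [0.2085, 0.7427, -0.3913], [0.6255, -0.4515, -0.6308], [0.4170, 0.4806, 0.1694]], R = [[4.7958, -2.0851, 0.8341], [0.0000, 5.9709, -3.3932], [0.0000, 0.0000, 1.6704]]

q_1 = w_1/‖w_1‖ = (-3, 1, 3, 2)/4.7958 = (-0.6255, 0.2085, 0.6255, 0.4170).
r_{12} = q_1·w_2 = -2.0851.
u_2 = w_2 + 2.0851·q_1 = (0.6957, 4.4348, -2.6957, 2.8696).
‖u_2‖ = 5.9709, so q_2 = (0.1165, 0.7427, -0.4515, 0.4806).
r_{13} = q_1·w_3 = 0.8341; r_{23} = q_2·w_3 = -3.3932.
u_3 = w_3 − 0.8341·q_1 + 3.3932·q_2 = (-1.0829, -0.6537, -1.0537, 0.2829).
‖u_3‖ = 1.6704, so q_3 = (-0.6483, -0.3913, -0.6308, 0.1694).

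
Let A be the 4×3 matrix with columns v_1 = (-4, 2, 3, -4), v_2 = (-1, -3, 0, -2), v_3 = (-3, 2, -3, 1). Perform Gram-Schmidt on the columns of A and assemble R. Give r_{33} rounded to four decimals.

r_{33} = 4.5377

q_1 = v_1/‖v_1‖ = (-4, 2, 3, -4)/6.7082 = (-0.5963, 0.2981, 0.4472, -0.5963).
r_{12} = q_1·v_2 = 0.8944.
u_2 = v_2 − 0.8944·q_1 = (-0.4667, -3.2667, -0.4000, -1.4667).
‖u_2‖ = 3.6332, so q_2 = (-0.1284, -0.8991, -0.1101, -0.4037).
r_{13} = q_1·v_3 = 0.4472; r_{23} = q_2·v_3 = -1.4863.
u_3 = v_3 − 0.4472·q_1 + 1.4863·q_2 = (-2.9242, 0.5303, -3.3636, 0.6667).
r_{33} = ‖u_3‖ = 4.5377.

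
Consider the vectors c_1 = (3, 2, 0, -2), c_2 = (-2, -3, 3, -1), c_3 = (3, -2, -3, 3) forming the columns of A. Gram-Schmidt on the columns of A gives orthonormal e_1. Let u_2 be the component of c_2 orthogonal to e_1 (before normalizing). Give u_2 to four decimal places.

u_2 = (-0.2353, -1.8235, 3.0000, -2.1765)

c_1 = (3, 2, 0, -2); ‖c_1‖ = 4.1231, so e_1 = (0.7276, 0.4851, 0.0000, -0.4851).
e_1·c_2 = 0.7276·(-2) + 0.4851·(-3) + 0.0000·3 + (-0.4851)·(-1) = -2.4254.
u_2 = c_2 + 2.4254·e_1 = (-0.2353, -1.8235, 3.0000, -2.1765).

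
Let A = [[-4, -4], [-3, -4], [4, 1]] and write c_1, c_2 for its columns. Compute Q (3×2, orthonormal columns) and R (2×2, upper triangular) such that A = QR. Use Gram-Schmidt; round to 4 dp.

Q = [[-0.6247, -0.3100], [-0.4685, -0.5855], [0.6247, -0.7491]], R = [[6.4031, 4.9976], [0.0000, 2.8327]]

c_1 = (-4, -3, 4); ‖c_1‖ = 6.4031, so q_1 = (-0.6247, -0.4685, 0.6247).
q_1·c_2 = (-0.6247)·(-4) + (-0.4685)·(-4) + 0.6247·1 = 4.9976.
u_2 = c_2 − 4.9976·q_1 = (-0.8780, -1.6585, -2.1220).
‖u_2‖ = 2.8327, so q_2 = (-0.3100, -0.5855, -0.7491).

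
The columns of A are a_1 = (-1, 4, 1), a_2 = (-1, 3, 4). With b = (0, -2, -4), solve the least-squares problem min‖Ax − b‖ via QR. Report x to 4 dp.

q_1 = a_1/‖a_1‖ = (-1, 4, 1)/4.2426 = (-0.2357, 0.9428, 0.2357).
r_{12} = q_1·a_2 = 4.0069.
u_2 = a_2 − 4.0069·q_1 = (-0.0556, -0.7778, 3.0556).
‖u_2‖ = 3.1535, so q_2 = (-0.0176, -0.2466, 0.9689).
Qᵀb = (-2.8284, -3.3825).
Back-substitute: x_2 = -3.3825/3.1535 = -1.0726.
x_1 = (-2.8284 − 4.0069·(-1.0726))/4.2426 = 0.3464.

x = (0.3464, -1.0726)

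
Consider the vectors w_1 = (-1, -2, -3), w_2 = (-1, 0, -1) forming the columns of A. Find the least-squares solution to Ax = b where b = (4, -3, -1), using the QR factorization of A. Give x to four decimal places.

w_1 = (-1, -2, -3); ‖w_1‖ = 3.7417, so q_1 = (-0.2673, -0.5345, -0.8018).
q_1·w_2 = (-0.2673)·(-1) + (-0.5345)·0 + (-0.8018)·(-1) = 1.0690.
u_2 = w_2 − 1.0690·q_1 = (-0.7143, 0.5714, -0.1429).
‖u_2‖ = 0.9258, so q_2 = (-0.7715, 0.6172, -0.1543).
Qᵀb = (1.3363, -4.7834).
Back-substitute: x_2 = -4.7834/0.9258 = -5.1667.
x_1 = (1.3363 − 1.0690·(-5.1667))/3.7417 = 1.8333.

x = (1.8333, -5.1667)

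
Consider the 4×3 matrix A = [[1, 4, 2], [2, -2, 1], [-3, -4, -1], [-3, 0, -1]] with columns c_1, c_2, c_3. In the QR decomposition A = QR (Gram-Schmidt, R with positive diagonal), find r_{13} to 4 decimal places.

r_{13} = 2.0851

e_1 = c_1/‖c_1‖ = (1, 2, -3, -3)/4.7958 = (0.2085, 0.4170, -0.6255, -0.6255).
r_{13} = e_1·c_3 = 2.0851.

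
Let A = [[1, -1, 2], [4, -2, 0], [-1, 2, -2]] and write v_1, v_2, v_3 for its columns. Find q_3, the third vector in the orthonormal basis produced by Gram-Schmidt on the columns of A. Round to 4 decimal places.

v_1 = (1, 4, -1); ‖v_1‖ = 4.2426, so q_1 = (0.2357, 0.9428, -0.2357).
q_1·v_2 = 0.2357·(-1) + 0.9428·(-2) + (-0.2357)·2 = -2.5927.
u_2 = v_2 + 2.5927·q_1 = (-0.3889, 0.4444, 1.3889).
‖u_2‖ = 1.5092, so q_2 = (-0.2577, 0.2945, 0.9203).
q_1·v_3 = 0.2357·2 + 0.9428·0 + (-0.2357)·(-2) = 0.9428; q_2·v_3 = (-0.2577)·2 + 0.2945·0 + 0.9203·(-2) = -2.3559.
u_3 = v_3 − 0.9428·q_1 + 2.3559·q_2 = (1.1707, -0.1951, 0.3902).
‖u_3‖ = 1.2494, so q_3 = (0.9370, -0.1562, 0.3123).

q_3 = (0.9370, -0.1562, 0.3123)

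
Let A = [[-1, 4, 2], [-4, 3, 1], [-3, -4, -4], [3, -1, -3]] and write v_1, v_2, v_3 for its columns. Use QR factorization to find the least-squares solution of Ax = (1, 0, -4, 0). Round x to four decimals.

x = (0.4036, 0.3012, 0.3392)

q_1 = v_1/‖v_1‖ = (-1, -4, -3, 3)/5.9161 = (-0.1690, -0.6761, -0.5071, 0.5071).
r_{12} = q_1·v_2 = -1.1832.
u_2 = v_2 + 1.1832·q_1 = (3.8000, 2.2000, -4.6000, -0.4000).
‖u_2‖ = 6.3718, so q_2 = (0.5964, 0.3453, -0.7219, -0.0628).
r_{13} = q_1·v_3 = -0.5071; r_{23} = q_2·v_3 = 4.6141.
u_3 = v_3 + 0.5071·q_1 − 4.6141·q_2 = (-0.8374, -0.9360, -0.9261, -2.4532).
‖u_3‖ = 2.9074, so q_3 = (-0.2880, -0.3219, -0.3185, -0.8438).
Qᵀb = (1.8593, 3.4841, 0.9861).
Back-substitute: x_3 = 0.9861/2.9074 = 0.3392.
x_2 = (3.4841 − 4.6141·0.3392)/6.3718 = 0.3012.
x_1 = (1.8593 + 1.1832·0.3012 + 0.5071·0.3392)/5.9161 = 0.4036.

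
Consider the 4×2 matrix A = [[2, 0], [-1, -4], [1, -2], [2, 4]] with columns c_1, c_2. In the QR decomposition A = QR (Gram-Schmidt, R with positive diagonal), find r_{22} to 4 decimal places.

e_1 = c_1/‖c_1‖ = (2, -1, 1, 2)/3.1623 = (0.6325, -0.3162, 0.3162, 0.6325).
r_{12} = e_1·c_2 = 3.1623.
u_2 = c_2 − 3.1623·e_1 = (-2.0000, -3.0000, -3.0000, 2.0000).
r_{22} = ‖u_2‖ = 5.0990.

r_{22} = 5.0990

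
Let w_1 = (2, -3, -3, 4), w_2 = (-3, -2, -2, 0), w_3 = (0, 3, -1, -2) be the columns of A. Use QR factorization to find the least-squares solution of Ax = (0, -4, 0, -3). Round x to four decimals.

x = (-0.2860, 0.4325, -0.5910)

w_1 = (2, -3, -3, 4); ‖w_1‖ = 6.1644, so q_1 = (0.3244, -0.4867, -0.4867, 0.6489).
q_1·w_2 = 0.3244·(-3) + (-0.4867)·(-2) + (-0.4867)·(-2) + 0.6489·0 = 0.9733.
u_2 = w_2 − 0.9733·q_1 = (-3.3158, -1.5263, -1.5263, -0.6316).
‖u_2‖ = 4.0066, so q_2 = (-0.8276, -0.3810, -0.3810, -0.1576).
q_1·w_3 = 0.3244·0 + (-0.4867)·3 + (-0.4867)·(-1) + 0.6489·(-2) = -2.2711; q_2·w_3 = (-0.8276)·0 + (-0.3810)·3 + (-0.3810)·(-1) + (-0.1576)·(-2) = -0.4466.
u_3 = w_3 + 2.2711·q_1 + 0.4466·q_2 = (0.3672, 1.7246, -2.2754, -0.5967).
‖u_3‖ = 2.9398, so q_3 = (0.1249, 0.5866, -0.7740, -0.2030).
Qᵀb = (0.0000, 1.9967, -1.7376).
Back-substitute: x_3 = -1.7376/2.9398 = -0.5910.
x_2 = (1.9967 + 0.4466·(-0.5910))/4.0066 = 0.4325.
x_1 = (0.0000 − 0.9733·0.4325 + 2.2711·(-0.5910))/6.1644 = -0.2860.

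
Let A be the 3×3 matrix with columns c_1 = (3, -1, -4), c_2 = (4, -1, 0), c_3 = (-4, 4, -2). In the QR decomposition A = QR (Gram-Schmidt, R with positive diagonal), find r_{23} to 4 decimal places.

r_{23} = -4.9377

e_1 = c_1/‖c_1‖ = (3, -1, -4)/5.0990 = (0.5883, -0.1961, -0.7845).
r_{12} = e_1·c_2 = 2.5495.
u_2 = c_2 − 2.5495·e_1 = (2.5000, -0.5000, 2.0000).
‖u_2‖ = 3.2404, so e_2 = (0.7715, -0.1543, 0.6172).
r_{23} = e_2·c_3 = -4.9377.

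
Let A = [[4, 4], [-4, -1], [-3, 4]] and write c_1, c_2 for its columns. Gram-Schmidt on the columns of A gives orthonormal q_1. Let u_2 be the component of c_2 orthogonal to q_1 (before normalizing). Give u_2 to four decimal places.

c_1 = (4, -4, -3); ‖c_1‖ = 6.4031, so q_1 = (0.6247, -0.6247, -0.4685).
q_1·c_2 = 0.6247·4 + (-0.6247)·(-1) + (-0.4685)·4 = 1.2494.
u_2 = c_2 − 1.2494·q_1 = (3.2195, -0.2195, 4.5854).

u_2 = (3.2195, -0.2195, 4.5854)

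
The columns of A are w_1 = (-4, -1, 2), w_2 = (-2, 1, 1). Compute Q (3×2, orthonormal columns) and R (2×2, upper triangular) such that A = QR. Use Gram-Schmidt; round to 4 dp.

w_1 = (-4, -1, 2); ‖w_1‖ = 4.5826, so q_1 = (-0.8729, -0.2182, 0.4364).
q_1·w_2 = (-0.8729)·(-2) + (-0.2182)·1 + 0.4364·1 = 1.9640.
u_2 = w_2 − 1.9640·q_1 = (-0.2857, 1.4286, 0.1429).
‖u_2‖ = 1.4639, so q_2 = (-0.1952, 0.9759, 0.0976).

Q = [[-0.8729, -0.1952], [-0.2182, 0.9759], [0.4364, 0.0976]], R = [[4.5826, 1.9640], [0.0000, 1.4639]]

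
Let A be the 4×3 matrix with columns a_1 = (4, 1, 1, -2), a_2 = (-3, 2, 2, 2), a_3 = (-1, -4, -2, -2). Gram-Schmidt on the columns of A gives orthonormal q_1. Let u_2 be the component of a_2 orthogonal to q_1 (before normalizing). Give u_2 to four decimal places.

q_1 = a_1/‖a_1‖ = (4, 1, 1, -2)/4.6904 = (0.8528, 0.2132, 0.2132, -0.4264).
r_{12} = q_1·a_2 = -2.5584.
u_2 = a_2 + 2.5584·q_1 = (-0.8182, 2.5455, 2.5455, 0.9091).

u_2 = (-0.8182, 2.5455, 2.5455, 0.9091)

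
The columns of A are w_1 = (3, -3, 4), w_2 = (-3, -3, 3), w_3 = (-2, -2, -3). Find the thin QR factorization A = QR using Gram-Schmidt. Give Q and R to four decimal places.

e_1 = w_1/‖w_1‖ = (3, -3, 4)/5.8310 = (0.5145, -0.5145, 0.6860).
r_{12} = e_1·w_2 = 2.0580.
u_2 = w_2 − 2.0580·e_1 = (-4.0588, -1.9412, 1.5882).
‖u_2‖ = 4.7712, so e_2 = (-0.8507, -0.4068, 0.3329).
r_{13} = e_1·w_3 = -2.0580; r_{23} = e_2·w_3 = 1.5164.
u_3 = w_3 + 2.0580·e_1 − 1.5164·e_2 = (0.3488, -2.4419, -2.0930).
‖u_3‖ = 3.2350, so e_3 = (0.1078, -0.7548, -0.6470).

Q = [[0.5145, -0.8507, 0.1078], [-0.5145, -0.4068, -0.7548], [0.6860, 0.3329, -0.6470]], R = [[5.8310, 2.0580, -2.0580], [0.0000, 4.7712, 1.5164], [0.0000, 0.0000, 3.2350]]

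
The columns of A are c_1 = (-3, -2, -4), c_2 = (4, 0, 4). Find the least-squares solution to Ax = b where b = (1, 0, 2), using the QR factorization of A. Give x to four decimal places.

x = (-0.1111, 0.2778)

q_1 = c_1/‖c_1‖ = (-3, -2, -4)/5.3852 = (-0.5571, -0.3714, -0.7428).
r_{12} = q_1·c_2 = -5.1995.
u_2 = c_2 + 5.1995·q_1 = (1.1034, -1.9310, 0.1379).
‖u_2‖ = 2.2283, so q_2 = (0.4952, -0.8666, 0.0619).
Qᵀb = (-2.0426, 0.6190).
Back-substitute: x_2 = 0.6190/2.2283 = 0.2778.
x_1 = (-2.0426 + 5.1995·0.2778)/5.3852 = -0.1111.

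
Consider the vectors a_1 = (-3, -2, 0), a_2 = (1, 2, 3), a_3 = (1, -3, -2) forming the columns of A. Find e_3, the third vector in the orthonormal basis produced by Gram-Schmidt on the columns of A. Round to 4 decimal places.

e_3 = (0.5203, -0.7804, 0.3468)

a_1 = (-3, -2, 0); ‖a_1‖ = 3.6056, so e_1 = (-0.8321, -0.5547, 0.0000).
e_1·a_2 = (-0.8321)·1 + (-0.5547)·2 + 0.0000·3 = -1.9415.
u_2 = a_2 + 1.9415·e_1 = (-0.6154, 0.9231, 3.0000).
‖u_2‖ = 3.1986, so e_2 = (-0.1924, 0.2886, 0.9379).
e_1·a_3 = (-0.8321)·1 + (-0.5547)·(-3) + 0.0000·(-2) = 0.8321; e_2·a_3 = (-0.1924)·1 + 0.2886·(-3) + 0.9379·(-2) = -2.9340.
u_3 = a_3 − 0.8321·e_1 + 2.9340·e_2 = (1.1278, -1.6917, 0.7519).
‖u_3‖ = 2.1678, so e_3 = (0.5203, -0.7804, 0.3468).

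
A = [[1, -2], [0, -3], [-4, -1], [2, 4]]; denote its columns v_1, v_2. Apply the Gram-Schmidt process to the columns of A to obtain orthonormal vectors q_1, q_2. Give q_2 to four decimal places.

v_1 = (1, 0, -4, 2); ‖v_1‖ = 4.5826, so q_1 = (0.2182, 0.0000, -0.8729, 0.4364).
q_1·v_2 = 0.2182·(-2) + 0.0000·(-3) + (-0.8729)·(-1) + 0.4364·4 = 2.1822.
u_2 = v_2 − 2.1822·q_1 = (-2.4762, -3.0000, 0.9048, 3.0476).
‖u_2‖ = 5.0238, so q_2 = (-0.4929, -0.5972, 0.1801, 0.6066).

q_2 = (-0.4929, -0.5972, 0.1801, 0.6066)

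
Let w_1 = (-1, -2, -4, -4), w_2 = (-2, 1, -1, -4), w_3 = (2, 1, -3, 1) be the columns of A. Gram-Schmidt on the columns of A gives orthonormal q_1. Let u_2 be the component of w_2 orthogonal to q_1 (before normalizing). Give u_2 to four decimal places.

w_1 = (-1, -2, -4, -4); ‖w_1‖ = 6.0828, so q_1 = (-0.1644, -0.3288, -0.6576, -0.6576).
q_1·w_2 = (-0.1644)·(-2) + (-0.3288)·1 + (-0.6576)·(-1) + (-0.6576)·(-4) = 3.2880.
u_2 = w_2 − 3.2880·q_1 = (-1.4595, 2.0811, 1.1622, -1.8378).

u_2 = (-1.4595, 2.0811, 1.1622, -1.8378)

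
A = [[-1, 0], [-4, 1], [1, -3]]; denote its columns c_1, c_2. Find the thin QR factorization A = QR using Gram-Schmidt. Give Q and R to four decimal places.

c_1 = (-1, -4, 1); ‖c_1‖ = 4.2426, so q_1 = (-0.2357, -0.9428, 0.2357).
q_1·c_2 = (-0.2357)·0 + (-0.9428)·1 + 0.2357·(-3) = -1.6499.
u_2 = c_2 + 1.6499·q_1 = (-0.3889, -0.5556, -2.6111).
‖u_2‖ = 2.6977, so q_2 = (-0.1442, -0.2059, -0.9679).

Q = [[-0.2357, -0.1442], [-0.9428, -0.2059], [0.2357, -0.9679]], R = [[4.2426, -1.6499], [0.0000, 2.6977]]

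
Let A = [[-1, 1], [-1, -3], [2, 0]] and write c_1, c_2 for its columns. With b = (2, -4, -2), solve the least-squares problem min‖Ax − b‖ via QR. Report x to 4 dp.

c_1 = (-1, -1, 2); ‖c_1‖ = 2.4495, so e_1 = (-0.4082, -0.4082, 0.8165).
e_1·c_2 = (-0.4082)·1 + (-0.4082)·(-3) + 0.8165·0 = 0.8165.
u_2 = c_2 − 0.8165·e_1 = (1.3333, -2.6667, -0.6667).
‖u_2‖ = 3.0551, so e_2 = (0.4364, -0.8729, -0.2182).
Qᵀb = (-0.8165, 4.8008).
Back-substitute: x_2 = 4.8008/3.0551 = 1.5714.
x_1 = (-0.8165 − 0.8165·1.5714)/2.4495 = -0.8571.

x = (-0.8571, 1.5714)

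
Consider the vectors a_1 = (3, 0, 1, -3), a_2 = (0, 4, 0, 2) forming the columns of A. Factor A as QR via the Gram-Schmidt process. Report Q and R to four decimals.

Q = [[0.6882, 0.2226], [0.0000, 0.9401], [0.2294, 0.0742], [-0.6882, 0.2474]], R = [[4.3589, -1.3765], [0.0000, 4.2550]]

a_1 = (3, 0, 1, -3); ‖a_1‖ = 4.3589, so e_1 = (0.6882, 0.0000, 0.2294, -0.6882).
e_1·a_2 = 0.6882·0 + 0.0000·4 + 0.2294·0 + (-0.6882)·2 = -1.3765.
u_2 = a_2 + 1.3765·e_1 = (0.9474, 4.0000, 0.3158, 1.0526).
‖u_2‖ = 4.2550, so e_2 = (0.2226, 0.9401, 0.0742, 0.2474).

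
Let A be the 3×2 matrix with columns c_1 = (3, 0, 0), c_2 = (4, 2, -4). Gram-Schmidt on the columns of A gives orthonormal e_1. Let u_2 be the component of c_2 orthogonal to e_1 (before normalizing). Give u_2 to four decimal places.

u_2 = (0.0000, 2.0000, -4.0000)

c_1 = (3, 0, 0); ‖c_1‖ = 3.0000, so e_1 = (1.0000, 0.0000, 0.0000).
e_1·c_2 = 1.0000·4 + 0.0000·2 + 0.0000·(-4) = 4.0000.
u_2 = c_2 − 4.0000·e_1 = (0.0000, 2.0000, -4.0000).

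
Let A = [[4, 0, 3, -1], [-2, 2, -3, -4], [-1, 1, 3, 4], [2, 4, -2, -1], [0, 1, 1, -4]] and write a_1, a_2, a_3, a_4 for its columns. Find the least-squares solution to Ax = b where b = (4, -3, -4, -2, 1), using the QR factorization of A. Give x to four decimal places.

x = (0.9818, -1.1437, 0.0013, -0.4357)

a_1 = (4, -2, -1, 2, 0); ‖a_1‖ = 5.0000, so e_1 = (0.8000, -0.4000, -0.2000, 0.4000, 0.0000).
e_1·a_2 = 0.8000·0 + (-0.4000)·2 + (-0.2000)·1 + 0.4000·4 + 0.0000·1 = 0.6000.
u_2 = a_2 − 0.6000·e_1 = (-0.4800, 2.2400, 1.1200, 3.7600, 1.0000).
‖u_2‖ = 4.6519, so e_2 = (-0.1032, 0.4815, 0.2408, 0.8083, 0.2150).
e_1·a_3 = 0.8000·3 + (-0.4000)·(-3) + (-0.2000)·3 + 0.4000·(-2) + 0.0000·1 = 2.2000; e_2·a_3 = (-0.1032)·3 + 0.4815·(-3) + 0.2408·3 + 0.8083·(-2) + 0.2150·1 = -2.4334.
u_3 = a_3 − 2.2000·e_1 + 2.4334·e_2 = (0.9889, -0.9482, 4.0259, -0.9131, 1.5231).
‖u_3‖ = 4.6085, so e_3 = (0.2146, -0.2058, 0.8736, -0.1981, 0.3305).
e_1·a_4 = 0.8000·(-1) + (-0.4000)·(-4) + (-0.2000)·4 + 0.4000·(-1) + 0.0000·(-4) = -0.4000; e_2·a_4 = (-0.1032)·(-1) + 0.4815·(-4) + 0.2408·4 + 0.8083·(-1) + 0.2150·(-4) = -2.5280; e_3·a_4 = 0.2146·(-1) + (-0.2058)·(-4) + 0.8736·4 + (-0.1981)·(-1) + 0.3305·(-4) = 2.9789.
u_4 = a_4 + 0.4000·e_1 + 2.5280·e_2 − 2.9789·e_3 = (-1.5801, -2.3298, 1.9264, 1.7936, -4.4411).
‖u_4‖ = 5.8801, so e_4 = (-0.2687, -0.3962, 0.3276, 0.3050, -0.7553).
Qᵀb = (4.4000, -4.2219, -1.2919, -2.5620).
Back-substitute: x_4 = -2.5620/5.8801 = -0.4357.
x_3 = (-1.2919 − 2.9789·(-0.4357))/4.6085 = 0.0013.
x_2 = (-4.2219 + 2.4334·0.0013 + 2.5280·(-0.4357))/4.6519 = -1.1437.
x_1 = (4.4000 − 0.6000·(-1.1437) − 2.2000·0.0013 + 0.4000·(-0.4357))/5.0000 = 0.9818.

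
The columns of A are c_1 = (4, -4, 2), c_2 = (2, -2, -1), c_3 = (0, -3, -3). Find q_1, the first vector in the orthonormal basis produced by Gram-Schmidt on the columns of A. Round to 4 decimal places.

q_1 = c_1/‖c_1‖ = (4, -4, 2)/6.0000 = (0.6667, -0.6667, 0.3333).

q_1 = (0.6667, -0.6667, 0.3333)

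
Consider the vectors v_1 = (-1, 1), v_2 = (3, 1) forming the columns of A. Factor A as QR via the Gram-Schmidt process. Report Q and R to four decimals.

q_1 = v_1/‖v_1‖ = (-1, 1)/1.4142 = (-0.7071, 0.7071).
r_{12} = q_1·v_2 = -1.4142.
u_2 = v_2 + 1.4142·q_1 = (2.0000, 2.0000).
‖u_2‖ = 2.8284, so q_2 = (0.7071, 0.7071).

Q = [[-0.7071, 0.7071], [0.7071, 0.7071]], R = [[1.4142, -1.4142], [0.0000, 2.8284]]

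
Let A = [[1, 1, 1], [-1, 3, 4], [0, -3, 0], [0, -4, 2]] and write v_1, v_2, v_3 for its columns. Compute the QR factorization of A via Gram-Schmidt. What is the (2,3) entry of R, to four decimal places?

r_{23} = 0.3482

v_1 = (1, -1, 0, 0); ‖v_1‖ = 1.4142, so q_1 = (0.7071, -0.7071, 0.0000, 0.0000).
q_1·v_2 = 0.7071·1 + (-0.7071)·3 + 0.0000·(-3) + 0.0000·(-4) = -1.4142.
u_2 = v_2 + 1.4142·q_1 = (2.0000, 2.0000, -3.0000, -4.0000).
‖u_2‖ = 5.7446, so q_2 = (0.3482, 0.3482, -0.5222, -0.6963).
r_{23} = q_2·v_3 = 0.3482.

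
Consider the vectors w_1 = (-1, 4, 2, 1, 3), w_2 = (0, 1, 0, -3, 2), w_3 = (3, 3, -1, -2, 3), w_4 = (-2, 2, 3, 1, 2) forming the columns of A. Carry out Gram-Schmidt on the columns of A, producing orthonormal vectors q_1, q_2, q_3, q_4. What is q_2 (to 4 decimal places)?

q_2 = (0.0641, 0.0275, -0.1281, -0.9154, 0.3753)

w_1 = (-1, 4, 2, 1, 3); ‖w_1‖ = 5.5678, so q_1 = (-0.1796, 0.7184, 0.3592, 0.1796, 0.5388).
q_1·w_2 = (-0.1796)·0 + 0.7184·1 + 0.3592·0 + 0.1796·(-3) + 0.5388·2 = 1.2572.
u_2 = w_2 − 1.2572·q_1 = (0.2258, 0.0968, -0.4516, -3.2258, 1.3226).
‖u_2‖ = 3.5241, so q_2 = (0.0641, 0.0275, -0.1281, -0.9154, 0.3753).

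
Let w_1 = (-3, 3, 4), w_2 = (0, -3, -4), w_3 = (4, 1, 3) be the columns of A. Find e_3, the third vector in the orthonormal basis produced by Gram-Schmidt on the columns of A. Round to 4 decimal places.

e_3 = (0.0000, -0.8000, 0.6000)

w_1 = (-3, 3, 4); ‖w_1‖ = 5.8310, so e_1 = (-0.5145, 0.5145, 0.6860).
e_1·w_2 = (-0.5145)·0 + 0.5145·(-3) + 0.6860·(-4) = -4.2875.
u_2 = w_2 + 4.2875·e_1 = (-2.2059, -0.7941, -1.0588).
‖u_2‖ = 2.5725, so e_2 = (-0.8575, -0.3087, -0.4116).
e_1·w_3 = (-0.5145)·4 + 0.5145·1 + 0.6860·3 = 0.5145; e_2·w_3 = (-0.8575)·4 + (-0.3087)·1 + (-0.4116)·3 = -4.9735.
u_3 = w_3 − 0.5145·e_1 + 4.9735·e_2 = (0.0000, -0.8000, 0.6000).
‖u_3‖ = 1.0000, so e_3 = (0.0000, -0.8000, 0.6000).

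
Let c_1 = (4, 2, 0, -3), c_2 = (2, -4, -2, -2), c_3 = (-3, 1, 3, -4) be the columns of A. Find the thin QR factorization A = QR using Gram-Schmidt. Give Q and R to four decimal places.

q_1 = c_1/‖c_1‖ = (4, 2, 0, -3)/5.3852 = (0.7428, 0.3714, 0.0000, -0.5571).
r_{12} = q_1·c_2 = 1.1142.
u_2 = c_2 − 1.1142·q_1 = (1.1724, -4.4138, -2.0000, -1.3793).
‖u_2‖ = 5.1729, so q_2 = (0.2266, -0.8533, -0.3866, -0.2666).
r_{13} = q_1·c_3 = 0.3714; r_{23} = q_2·c_3 = -1.6265.
u_3 = c_3 − 0.3714·q_1 + 1.6265·q_2 = (-2.9072, -0.5258, 2.3711, -4.2268).
‖u_3‖ = 5.6760, so q_3 = (-0.5122, -0.0926, 0.4178, -0.7447).

Q = [[0.7428, 0.2266, -0.5122], [0.3714, -0.8533, -0.0926], [0.0000, -0.3866, 0.4178], [-0.5571, -0.2666, -0.7447]], R = [[5.3852, 1.1142, 0.3714], [0.0000, 5.1729, -1.6265], [0.0000, 0.0000, 5.6760]]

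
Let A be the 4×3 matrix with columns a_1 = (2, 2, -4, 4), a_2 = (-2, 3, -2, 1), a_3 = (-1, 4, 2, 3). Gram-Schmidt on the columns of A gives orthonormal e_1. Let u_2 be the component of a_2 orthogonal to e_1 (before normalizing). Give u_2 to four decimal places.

e_1 = a_1/‖a_1‖ = (2, 2, -4, 4)/6.3246 = (0.3162, 0.3162, -0.6325, 0.6325).
r_{12} = e_1·a_2 = 2.2136.
u_2 = a_2 − 2.2136·e_1 = (-2.7000, 2.3000, -0.6000, -0.4000).

u_2 = (-2.7000, 2.3000, -0.6000, -0.4000)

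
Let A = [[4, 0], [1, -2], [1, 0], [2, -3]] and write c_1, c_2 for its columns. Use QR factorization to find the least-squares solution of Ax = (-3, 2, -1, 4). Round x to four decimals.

x = (-0.7523, -1.6937)

c_1 = (4, 1, 1, 2); ‖c_1‖ = 4.6904, so e_1 = (0.8528, 0.2132, 0.2132, 0.4264).
e_1·c_2 = 0.8528·0 + 0.2132·(-2) + 0.2132·0 + 0.4264·(-3) = -1.7056.
u_2 = c_2 + 1.7056·e_1 = (1.4545, -1.6364, 0.3636, -2.2727).
‖u_2‖ = 3.1766, so e_2 = (0.4579, -0.5151, 0.1145, -0.7155).
Qᵀb = (-0.6396, -5.3802).
Back-substitute: x_2 = -5.3802/3.1766 = -1.6937.
x_1 = (-0.6396 + 1.7056·(-1.6937))/4.6904 = -0.7523.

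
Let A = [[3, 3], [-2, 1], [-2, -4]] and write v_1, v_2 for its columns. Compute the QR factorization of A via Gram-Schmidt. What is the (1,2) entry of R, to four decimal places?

q_1 = v_1/‖v_1‖ = (3, -2, -2)/4.1231 = (0.7276, -0.4851, -0.4851).
r_{12} = q_1·v_2 = 3.6380.

r_{12} = 3.6380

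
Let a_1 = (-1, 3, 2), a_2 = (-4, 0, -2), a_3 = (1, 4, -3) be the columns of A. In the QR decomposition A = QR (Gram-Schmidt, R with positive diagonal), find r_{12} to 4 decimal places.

r_{12} = 0.0000

a_1 = (-1, 3, 2); ‖a_1‖ = 3.7417, so e_1 = (-0.2673, 0.8018, 0.5345).
r_{12} = e_1·a_2 = 0.0000.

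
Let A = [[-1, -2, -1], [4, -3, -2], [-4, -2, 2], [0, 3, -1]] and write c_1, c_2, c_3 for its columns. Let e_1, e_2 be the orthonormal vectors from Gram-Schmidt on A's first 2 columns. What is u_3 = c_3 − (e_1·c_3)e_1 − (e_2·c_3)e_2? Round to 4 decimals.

u_3 = (-1.4473, -0.1721, 0.1897, -1.0105)

c_1 = (-1, 4, -4, 0); ‖c_1‖ = 5.7446, so e_1 = (-0.1741, 0.6963, -0.6963, 0.0000).
e_1·c_2 = (-0.1741)·(-2) + 0.6963·(-3) + (-0.6963)·(-2) + 0.0000·3 = -0.3482.
u_2 = c_2 + 0.3482·e_1 = (-2.0606, -2.7576, -2.2424, 3.0000).
‖u_2‖ = 5.0871, so e_2 = (-0.4051, -0.5421, -0.4408, 0.5897).
e_1·c_3 = (-0.1741)·(-1) + 0.6963·(-2) + (-0.6963)·2 + 0.0000·(-1) = -2.6112; e_2·c_3 = (-0.4051)·(-1) + (-0.5421)·(-2) + (-0.4408)·2 + 0.5897·(-1) = 0.0179.
u_3 = c_3 + 2.6112·e_1 − 0.0179·e_2 = (-1.4473, -0.1721, 0.1897, -1.0105).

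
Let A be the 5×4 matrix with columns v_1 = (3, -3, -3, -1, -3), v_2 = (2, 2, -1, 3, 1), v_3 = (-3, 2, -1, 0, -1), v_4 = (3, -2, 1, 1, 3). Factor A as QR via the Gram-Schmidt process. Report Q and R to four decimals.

Q = [[0.4932, 0.5180, -0.5517, -0.3223], [-0.4932, 0.4056, 0.4331, -0.4432], [-0.4932, -0.2871, -0.5423, -0.5436], [-0.1644, 0.6740, 0.0515, 0.1210], [-0.4932, 0.1747, -0.4597, 0.6241]], R = [[6.0828, -0.4932, -1.4796, 0.3288], [0.0000, 4.3309, -0.6303, 1.6537], [0.0000, 0.0000, 3.5233, -4.3911], [0.0000, 0.0000, 0.0000, 1.3693]]

v_1 = (3, -3, -3, -1, -3); ‖v_1‖ = 6.0828, so q_1 = (0.4932, -0.4932, -0.4932, -0.1644, -0.4932).
q_1·v_2 = 0.4932·2 + (-0.4932)·2 + (-0.4932)·(-1) + (-0.1644)·3 + (-0.4932)·1 = -0.4932.
u_2 = v_2 + 0.4932·q_1 = (2.2432, 1.7568, -1.2432, 2.9189, 0.7568).
‖u_2‖ = 4.3309, so q_2 = (0.5180, 0.4056, -0.2871, 0.6740, 0.1747).
q_1·v_3 = 0.4932·(-3) + (-0.4932)·2 + (-0.4932)·(-1) + (-0.1644)·0 + (-0.4932)·(-1) = -1.4796; q_2·v_3 = 0.5180·(-3) + 0.4056·2 + (-0.2871)·(-1) + 0.6740·0 + 0.1747·(-1) = -0.6303.
u_3 = v_3 + 1.4796·q_1 + 0.6303·q_2 = (-1.9438, 1.5259, -1.9107, 0.1816, -1.6196).
‖u_3‖ = 3.5233, so q_3 = (-0.5517, 0.4331, -0.5423, 0.0515, -0.4597).
q_1·v_4 = 0.4932·3 + (-0.4932)·(-2) + (-0.4932)·1 + (-0.1644)·1 + (-0.4932)·3 = 0.3288; q_2·v_4 = 0.5180·3 + 0.4056·(-2) + (-0.2871)·1 + 0.6740·1 + 0.1747·3 = 1.6537; q_3·v_4 = (-0.5517)·3 + 0.4331·(-2) + (-0.5423)·1 + 0.0515·1 + (-0.4597)·3 = -4.3911.
u_4 = v_4 − 0.3288·q_1 − 1.6537·q_2 + 4.3911·q_3 = (-0.4413, -0.6068, -0.7444, 0.1658, 0.8547).
‖u_4‖ = 1.3693, so q_4 = (-0.3223, -0.4432, -0.5436, 0.1210, 0.6241).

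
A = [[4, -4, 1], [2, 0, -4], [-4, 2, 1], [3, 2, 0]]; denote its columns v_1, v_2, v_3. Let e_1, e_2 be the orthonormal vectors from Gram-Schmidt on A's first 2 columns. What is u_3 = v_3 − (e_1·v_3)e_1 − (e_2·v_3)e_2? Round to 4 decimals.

e_1 = v_1/‖v_1‖ = (4, 2, -4, 3)/6.7082 = (0.5963, 0.2981, -0.5963, 0.4472).
r_{12} = e_1·v_2 = -2.6833.
u_2 = v_2 + 2.6833·e_1 = (-2.4000, 0.8000, 0.4000, 3.2000).
‖u_2‖ = 4.0988, so e_2 = (-0.5855, 0.1952, 0.0976, 0.7807).
r_{13} = e_1·v_3 = -1.1926; r_{23} = e_2·v_3 = -1.2687.
u_3 = v_3 + 1.1926·e_1 + 1.2687·e_2 = (0.9683, -3.3968, 0.4127, 1.5238).

u_3 = (0.9683, -3.3968, 0.4127, 1.5238)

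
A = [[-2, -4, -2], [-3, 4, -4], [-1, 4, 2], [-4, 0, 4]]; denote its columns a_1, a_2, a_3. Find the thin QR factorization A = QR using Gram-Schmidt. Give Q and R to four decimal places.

a_1 = (-2, -3, -1, -4); ‖a_1‖ = 5.4772, so q_1 = (-0.3651, -0.5477, -0.1826, -0.7303).
q_1·a_2 = (-0.3651)·(-4) + (-0.5477)·4 + (-0.1826)·4 + (-0.7303)·0 = -1.4606.
u_2 = a_2 + 1.4606·q_1 = (-4.5333, 3.2000, 3.7333, -1.0667).
‖u_2‖ = 6.7725, so q_2 = (-0.6694, 0.4725, 0.5512, -0.1575).
q_1·a_3 = (-0.3651)·(-2) + (-0.5477)·(-4) + (-0.1826)·2 + (-0.7303)·4 = -0.3651; q_2·a_3 = (-0.6694)·(-2) + 0.4725·(-4) + 0.5512·2 + (-0.1575)·4 = -0.0787.
u_3 = a_3 + 0.3651·q_1 + 0.0787·q_2 = (-2.1860, -4.1628, 1.9767, 3.7209).
‖u_3‖ = 6.3135, so q_3 = (-0.3462, -0.6593, 0.3131, 0.5894).

Q = [[-0.3651, -0.6694, -0.3462], [-0.5477, 0.4725, -0.6593], [-0.1826, 0.5512, 0.3131], [-0.7303, -0.1575, 0.5894]], R = [[5.4772, -1.4606, -0.3651], [0.0000, 6.7725, -0.0787], [0.0000, 0.0000, 6.3135]]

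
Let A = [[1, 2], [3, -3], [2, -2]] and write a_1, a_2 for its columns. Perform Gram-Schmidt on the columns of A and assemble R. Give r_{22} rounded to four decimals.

a_1 = (1, 3, 2); ‖a_1‖ = 3.7417, so e_1 = (0.2673, 0.8018, 0.5345).
e_1·a_2 = 0.2673·2 + 0.8018·(-3) + 0.5345·(-2) = -2.9399.
u_2 = a_2 + 2.9399·e_1 = (2.7857, -0.6429, -0.4286).
r_{22} = ‖u_2‖ = 2.8909.

r_{22} = 2.8909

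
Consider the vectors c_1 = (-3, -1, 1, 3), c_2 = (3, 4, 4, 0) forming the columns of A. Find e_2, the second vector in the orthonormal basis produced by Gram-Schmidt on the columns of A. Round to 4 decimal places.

c_1 = (-3, -1, 1, 3); ‖c_1‖ = 4.4721, so e_1 = (-0.6708, -0.2236, 0.2236, 0.6708).
e_1·c_2 = (-0.6708)·3 + (-0.2236)·4 + 0.2236·4 + 0.6708·0 = -2.0125.
u_2 = c_2 + 2.0125·e_1 = (1.6500, 3.5500, 4.4500, 1.3500).
‖u_2‖ = 6.0787, so e_2 = (0.2714, 0.5840, 0.7321, 0.2221).

e_2 = (0.2714, 0.5840, 0.7321, 0.2221)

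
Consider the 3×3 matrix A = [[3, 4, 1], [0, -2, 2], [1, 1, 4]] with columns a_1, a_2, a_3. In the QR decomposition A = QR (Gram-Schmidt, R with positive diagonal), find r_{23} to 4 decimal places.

a_1 = (3, 0, 1); ‖a_1‖ = 3.1623, so e_1 = (0.9487, 0.0000, 0.3162).
e_1·a_2 = 0.9487·4 + 0.0000·(-2) + 0.3162·1 = 4.1110.
u_2 = a_2 − 4.1110·e_1 = (0.1000, -2.0000, -0.3000).
‖u_2‖ = 2.0248, so e_2 = (0.0494, -0.9877, -0.1482).
r_{23} = e_2·a_3 = -2.5187.

r_{23} = -2.5187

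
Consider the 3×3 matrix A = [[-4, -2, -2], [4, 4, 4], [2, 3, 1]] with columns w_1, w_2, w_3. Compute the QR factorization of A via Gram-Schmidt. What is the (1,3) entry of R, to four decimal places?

r_{13} = 4.3333

q_1 = w_1/‖w_1‖ = (-4, 4, 2)/6.0000 = (-0.6667, 0.6667, 0.3333).
r_{13} = q_1·w_3 = 4.3333.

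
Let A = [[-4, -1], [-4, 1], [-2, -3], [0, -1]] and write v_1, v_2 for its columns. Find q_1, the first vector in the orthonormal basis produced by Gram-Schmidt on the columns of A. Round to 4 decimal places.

v_1 = (-4, -4, -2, 0); ‖v_1‖ = 6.0000, so q_1 = (-0.6667, -0.6667, -0.3333, 0.0000).

q_1 = (-0.6667, -0.6667, -0.3333, 0.0000)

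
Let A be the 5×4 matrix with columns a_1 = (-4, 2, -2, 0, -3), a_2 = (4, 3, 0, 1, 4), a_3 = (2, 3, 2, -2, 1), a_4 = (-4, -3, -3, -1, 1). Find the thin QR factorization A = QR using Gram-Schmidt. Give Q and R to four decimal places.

Q = [[-0.6963, 0.2550, 0.0752, -0.3829], [0.3482, 0.8288, 0.4061, -0.1346], [-0.3482, -0.2550, 0.5714, -0.3135], [0.0000, 0.1913, -0.6772, -0.5834], [-0.5222, 0.3825, -0.2105, 0.6298]], R = [[5.7446, -3.8297, -1.5667, 2.2630], [0.0000, 5.2281, 2.4865, -2.5503], [0.0000, 0.0000, 3.6555, -2.7666], [0.0000, 0.0000, 0.0000, 4.0891]]

e_1 = a_1/‖a_1‖ = (-4, 2, -2, 0, -3)/5.7446 = (-0.6963, 0.3482, -0.3482, 0.0000, -0.5222).
r_{12} = e_1·a_2 = -3.8297.
u_2 = a_2 + 3.8297·e_1 = (1.3333, 4.3333, -1.3333, 1.0000, 2.0000).
‖u_2‖ = 5.2281, so e_2 = (0.2550, 0.8288, -0.2550, 0.1913, 0.3825).
r_{13} = e_1·a_3 = -1.5667; r_{23} = e_2·a_3 = 2.4865.
u_3 = a_3 + 1.5667·e_1 − 2.4865·e_2 = (0.2749, 1.4845, 2.0887, -2.4756, -0.7694).
‖u_3‖ = 3.6555, so e_3 = (0.0752, 0.4061, 0.5714, -0.6772, -0.2105).
r_{14} = e_1·a_4 = 2.2630; r_{24} = e_2·a_4 = -2.5503; r_{34} = e_3·a_4 = -2.7666.
u_4 = a_4 − 2.2630·e_1 + 2.5503·e_2 + 2.7666·e_3 = (-1.5658, -0.5506, -1.2818, -2.3858, 2.5751).
‖u_4‖ = 4.0891, so e_4 = (-0.3829, -0.1346, -0.3135, -0.5834, 0.6298).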